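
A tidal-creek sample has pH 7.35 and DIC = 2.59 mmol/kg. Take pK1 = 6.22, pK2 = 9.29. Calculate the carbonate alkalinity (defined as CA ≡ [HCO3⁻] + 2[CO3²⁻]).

CA = 2.44 mmol/kg

CA = [HCO3⁻] + 2[CO3²⁻] = (α₁ + 2α₂)·DIC
At pH 7.35: [H⁺]/K1 = 10^-1.13 = 0.074131, K2/[H⁺] = 10^-1.94 = 0.011482
α₁ = 1/(1 + 0.074131 + 0.011482) = 1/1.0856 = 0.9211; α₂ = α₁·K2/[H⁺] = 0.01058
α₁ + 2α₂ = 0.9423
CA = 0.9423 × 2.59 = 2.44 mmol/kg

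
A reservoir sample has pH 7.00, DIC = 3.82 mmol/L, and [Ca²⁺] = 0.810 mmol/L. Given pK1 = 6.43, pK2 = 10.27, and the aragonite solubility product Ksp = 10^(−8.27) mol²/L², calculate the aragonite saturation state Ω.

α₂ = 1 / (1 + [H⁺]/K2 + [H⁺]²/(K1K2)) = 1 / (1 + 10^+3.27 + 10^+2.70)
   = 1 / (1 + 1862.1 + 501.19) = 1/2364.3 = 0.0004230
[CO3²⁻] = α₂ × DIC = 0.0004230 × 3.82 = 0.001616 mmol/L = 1.616 μmol/L
Ksp = 10^(−8.27) = 5.370×10^-9
Ω = [Ca²⁺][CO3²⁻]/Ksp = (0.810×10^-3)(1.616×10^-6) / 5.370×10^-9 = 0.244

Ω = 0.244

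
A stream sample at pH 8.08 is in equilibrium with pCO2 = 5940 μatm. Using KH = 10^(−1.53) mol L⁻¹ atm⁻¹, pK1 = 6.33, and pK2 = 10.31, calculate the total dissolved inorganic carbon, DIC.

[CO2*] = KH · pCO2 = 10^(−1.53) × 5940×10^-6 = 1.753×10^-4 mol/L
α₀ = 1/(1 + K1/[H⁺] + K1K2/[H⁺]²) = 1/(1 + 10^+1.75 + 10^-0.48) = 0.01737
DIC = [CO2*]/α₀ = 1.753×10^-4 / 0.01737 = 10.1 mmol/L

DIC = 10.1 mmol/L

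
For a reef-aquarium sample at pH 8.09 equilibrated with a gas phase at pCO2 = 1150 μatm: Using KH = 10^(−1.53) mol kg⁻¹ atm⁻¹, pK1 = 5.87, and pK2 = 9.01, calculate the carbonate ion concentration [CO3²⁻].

[CO3²⁻] = 0.677 mmol/kg

[CO2*] = KH · pCO2 = 10^(−1.53) × 1150×10^-6 = 3.394×10^-5 mol/kg
α₀ = 1/(1 + K1/[H⁺] + K1K2/[H⁺]²) = 1/(1 + 10^+2.22 + 10^+1.30) = 0.005350
DIC = [CO2*]/α₀ = 3.394×10^-5 / 0.005350 = 6.344 mmol/kg
[CO3²⁻] = α₂·DIC; α₂ = 0.1067, so [CO3²⁻] = 0.1067 × 6.344 = 0.677 mmol/kg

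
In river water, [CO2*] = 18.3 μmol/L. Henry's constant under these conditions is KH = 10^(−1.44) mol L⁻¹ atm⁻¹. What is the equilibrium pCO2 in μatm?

pCO2 = 504 μatm

KH = 10^(−1.44) = 3.631×10^-2 mol L⁻¹ atm⁻¹
pCO2 = [CO2*]/KH = 18.3×10^-6 / 3.631×10^-2 = 5.04×10^-4 atm = 504 μatm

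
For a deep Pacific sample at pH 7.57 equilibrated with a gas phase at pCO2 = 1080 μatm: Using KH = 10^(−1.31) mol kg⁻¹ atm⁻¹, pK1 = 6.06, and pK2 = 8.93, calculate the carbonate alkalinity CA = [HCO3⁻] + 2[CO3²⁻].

CA = 1.86 mmol/kg

[CO2*] = KH · pCO2 = 10^(−1.31) × 1080×10^-6 = 5.290×10^-5 mol/kg
α₀ = 1/(1 + K1/[H⁺] + K1K2/[H⁺]²) = 1/(1 + 10^+1.51 + 10^+0.15) = 0.02876
DIC = [CO2*]/α₀ = 5.290×10^-5 / 0.02876 = 1.839 mmol/kg
CA = (α₁ + 2α₂)·DIC = (0.9306 + 2×0.04062) × 1.839 = 1.86 mmol/kg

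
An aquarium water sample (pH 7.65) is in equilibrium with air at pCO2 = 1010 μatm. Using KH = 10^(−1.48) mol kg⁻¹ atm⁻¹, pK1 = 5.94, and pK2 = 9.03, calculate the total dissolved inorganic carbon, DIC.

[CO2*] = KH · pCO2 = 10^(−1.48) × 1010×10^-6 = 3.344×10^-5 mol/kg
α₀ = 1/(1 + K1/[H⁺] + K1K2/[H⁺]²) = 1/(1 + 10^+1.71 + 10^+0.33) = 0.01837
DIC = [CO2*]/α₀ = 3.344×10^-5 / 0.01837 = 1.82 mmol/kg

DIC = 1.82 mmol/kg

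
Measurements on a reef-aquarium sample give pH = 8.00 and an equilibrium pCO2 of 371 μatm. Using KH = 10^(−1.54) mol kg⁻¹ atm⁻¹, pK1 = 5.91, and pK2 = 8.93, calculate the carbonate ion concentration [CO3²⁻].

[CO2*] = KH · pCO2 = 10^(−1.54) × 371×10^-6 = 1.070×10^-5 mol/kg
α₀ = 1/(1 + K1/[H⁺] + K1K2/[H⁺]²) = 1/(1 + 10^+2.09 + 10^+1.16) = 0.007221
DIC = [CO2*]/α₀ = 1.070×10^-5 / 0.007221 = 1.482 mmol/kg
[CO3²⁻] = α₂·DIC; α₂ = 0.1044, so [CO3²⁻] = 0.1044 × 1.482 = 0.155 mmol/kg

[CO3²⁻] = 0.155 mmol/kg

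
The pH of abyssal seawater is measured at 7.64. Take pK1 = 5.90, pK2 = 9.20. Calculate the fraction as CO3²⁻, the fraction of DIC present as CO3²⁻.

α₂ = 1 / (1 + [H⁺]/K2 + [H⁺]²/(K1K2)) = 1 / (1 + 10^+1.56 + 10^-0.18)
   = 1 / (1 + 36.308 + 0.66069) = 1/37.968 = 0.02634

α₂ = 0.0263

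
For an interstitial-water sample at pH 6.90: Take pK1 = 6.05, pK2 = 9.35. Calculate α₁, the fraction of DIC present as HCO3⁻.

α₁ = 1 / (1 + [H⁺]/K1 + K2/[H⁺]) = 1 / (1 + 10^-0.85 + 10^-2.45)
   = 1 / (1 + 0.14125 + 0.0035481) = 1/1.1448 = 0.8735

α₁ = 0.874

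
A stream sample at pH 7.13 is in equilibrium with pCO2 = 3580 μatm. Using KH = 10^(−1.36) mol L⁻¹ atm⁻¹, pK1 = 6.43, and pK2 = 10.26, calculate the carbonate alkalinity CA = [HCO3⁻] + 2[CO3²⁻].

CA = 0.784 mmol/L

[CO2*] = KH · pCO2 = 10^(−1.36) × 3580×10^-6 = 1.563×10^-4 mol/L
α₀ = 1/(1 + K1/[H⁺] + K1K2/[H⁺]²) = 1/(1 + 10^+0.70 + 10^-2.43) = 0.1662
DIC = [CO2*]/α₀ = 1.563×10^-4 / 0.1662 = 0.9401 mmol/L
CA = (α₁ + 2α₂)·DIC = (0.8331 + 2×0.0006176) × 0.9401 = 0.784 mmol/L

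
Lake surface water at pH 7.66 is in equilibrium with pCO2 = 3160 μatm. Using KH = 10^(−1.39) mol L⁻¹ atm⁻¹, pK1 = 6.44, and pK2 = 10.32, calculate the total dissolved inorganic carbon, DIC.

DIC = 2.27 mmol/L

[CO2*] = KH · pCO2 = 10^(−1.39) × 3160×10^-6 = 1.287×10^-4 mol/L
α₀ = 1/(1 + K1/[H⁺] + K1K2/[H⁺]²) = 1/(1 + 10^+1.22 + 10^-1.44) = 0.05671
DIC = [CO2*]/α₀ = 1.287×10^-4 / 0.05671 = 2.27 mmol/L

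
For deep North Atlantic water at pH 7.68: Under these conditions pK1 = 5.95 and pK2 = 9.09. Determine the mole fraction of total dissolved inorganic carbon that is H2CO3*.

α₀ = 1 / (1 + K1/[H⁺] + K1K2/[H⁺]²) = 1 / (1 + 10^+1.73 + 10^+0.32)
   = 1 / (1 + 53.703 + 2.0893) = 1/56.792 = 0.01761

α₀ = 0.0176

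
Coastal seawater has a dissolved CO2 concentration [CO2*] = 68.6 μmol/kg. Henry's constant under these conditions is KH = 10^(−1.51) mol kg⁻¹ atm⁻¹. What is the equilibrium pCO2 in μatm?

pCO2 = 2220 μatm

KH = 10^(−1.51) = 3.090×10^-2 mol kg⁻¹ atm⁻¹
pCO2 = [CO2*]/KH = 68.6×10^-6 / 3.090×10^-2 = 2.22×10^-3 atm = 2220 μatm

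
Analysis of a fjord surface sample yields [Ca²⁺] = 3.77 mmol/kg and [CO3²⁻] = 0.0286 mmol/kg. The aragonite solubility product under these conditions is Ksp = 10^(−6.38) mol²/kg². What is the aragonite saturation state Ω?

Ω = 0.259

Ksp = 10^(−6.38) = 4.169×10^-7
Ω = [Ca²⁺][CO3²⁻]/Ksp = (3.77×10^-3)(0.0286×10^-3) / 4.169×10^-7 = 0.259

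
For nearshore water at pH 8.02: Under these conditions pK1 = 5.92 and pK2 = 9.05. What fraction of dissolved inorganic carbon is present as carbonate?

α₂ = 1 / (1 + [H⁺]/K2 + [H⁺]²/(K1K2)) = 1 / (1 + 10^+1.03 + 10^-1.07)
   = 1 / (1 + 10.715 + 0.085114) = 1/11.800 = 0.08474

α₂ = 0.0847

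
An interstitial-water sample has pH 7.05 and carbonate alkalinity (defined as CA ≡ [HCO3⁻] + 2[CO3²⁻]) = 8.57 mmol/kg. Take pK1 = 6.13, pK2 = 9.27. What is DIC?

CA = [HCO3⁻] + 2[CO3²⁻] = (α₁ + 2α₂)·DIC
At pH 7.05: [H⁺]/K1 = 10^-0.92 = 0.12023, K2/[H⁺] = 10^-2.22 = 0.0060256
α₁ = 1/(1 + 0.12023 + 0.0060256) = 1/1.1263 = 0.8879; α₂ = α₁·K2/[H⁺] = 0.005350
α₁ + 2α₂ = 0.8986
DIC = CA / (α₁ + 2α₂) = 8.57 / 0.8986 = 9.54 mmol/kg

DIC = 9.54 mmol/kg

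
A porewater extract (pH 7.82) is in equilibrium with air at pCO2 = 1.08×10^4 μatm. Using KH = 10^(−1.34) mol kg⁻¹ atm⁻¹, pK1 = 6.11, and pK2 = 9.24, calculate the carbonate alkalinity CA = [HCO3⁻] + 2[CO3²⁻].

[CO2*] = KH · pCO2 = 10^(−1.34) × 1.08×10^4×10^-6 = 4.937×10^-4 mol/kg
α₀ = 1/(1 + K1/[H⁺] + K1K2/[H⁺]²) = 1/(1 + 10^+1.71 + 10^+0.29) = 0.01844
DIC = [CO2*]/α₀ = 4.937×10^-4 / 0.01844 = 26.77 mmol/kg
CA = (α₁ + 2α₂)·DIC = (0.9456 + 2×0.03595) × 26.77 = 27.2 mmol/kg

CA = 27.2 mmol/kg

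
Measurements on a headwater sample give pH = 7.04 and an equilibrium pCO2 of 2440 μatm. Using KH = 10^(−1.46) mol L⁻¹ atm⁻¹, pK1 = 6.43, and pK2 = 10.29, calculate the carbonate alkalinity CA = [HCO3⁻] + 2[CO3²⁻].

CA = 0.345 mmol/L

[CO2*] = KH · pCO2 = 10^(−1.46) × 2440×10^-6 = 8.460×10^-5 mol/L
α₀ = 1/(1 + K1/[H⁺] + K1K2/[H⁺]²) = 1/(1 + 10^+0.61 + 10^-2.64) = 0.1970
DIC = [CO2*]/α₀ = 8.460×10^-5 / 0.1970 = 0.4295 mmol/L
CA = (α₁ + 2α₂)·DIC = (0.8025 + 2×0.0004513) × 0.4295 = 0.345 mmol/L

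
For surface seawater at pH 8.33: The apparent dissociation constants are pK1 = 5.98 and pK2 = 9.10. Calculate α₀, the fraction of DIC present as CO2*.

α₀ = 1 / (1 + K1/[H⁺] + K1K2/[H⁺]²) = 1 / (1 + 10^+2.35 + 10^+1.58)
   = 1 / (1 + 223.87 + 38.019) = 1/262.89 = 0.003804

α₀ = 0.00380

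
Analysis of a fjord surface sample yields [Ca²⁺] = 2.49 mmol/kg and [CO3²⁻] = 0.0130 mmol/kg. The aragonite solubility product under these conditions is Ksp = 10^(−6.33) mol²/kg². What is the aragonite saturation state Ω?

Ksp = 10^(−6.33) = 4.677×10^-7
Ω = [Ca²⁺][CO3²⁻]/Ksp = (2.49×10^-3)(0.0130×10^-3) / 4.677×10^-7 = 0.0692

Ω = 0.0692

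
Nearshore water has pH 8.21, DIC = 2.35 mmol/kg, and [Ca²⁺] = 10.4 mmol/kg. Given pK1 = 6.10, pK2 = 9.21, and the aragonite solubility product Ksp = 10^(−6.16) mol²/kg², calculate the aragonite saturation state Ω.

α₂ = 1 / (1 + [H⁺]/K2 + [H⁺]²/(K1K2)) = 1 / (1 + 10^+1.00 + 10^-1.11)
   = 1 / (1 + 10.000 + 0.077625) = 1/11.078 = 0.09027
[CO3²⁻] = α₂ × DIC = 0.09027 × 2.35 = 0.2121 mmol/kg
Ksp = 10^(−6.16) = 6.918×10^-7
Ω = [Ca²⁺][CO3²⁻]/Ksp = (10.4×10^-3)(2.121×10^-4) / 6.918×10^-7 = 3.19

Ω = 3.19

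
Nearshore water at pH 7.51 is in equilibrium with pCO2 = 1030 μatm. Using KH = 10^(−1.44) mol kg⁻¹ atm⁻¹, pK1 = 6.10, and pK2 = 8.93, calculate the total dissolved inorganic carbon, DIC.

[CO2*] = KH · pCO2 = 10^(−1.44) × 1030×10^-6 = 3.740×10^-5 mol/kg
α₀ = 1/(1 + K1/[H⁺] + K1K2/[H⁺]²) = 1/(1 + 10^+1.41 + 10^-0.01) = 0.03613
DIC = [CO2*]/α₀ = 3.740×10^-5 / 0.03613 = 1.04 mmol/kg

DIC = 1.04 mmol/kg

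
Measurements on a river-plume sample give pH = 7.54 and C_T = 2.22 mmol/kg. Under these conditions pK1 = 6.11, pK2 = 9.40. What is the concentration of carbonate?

α₂ = 1 / (1 + [H⁺]/K2 + [H⁺]²/(K1K2)) = 1 / (1 + 10^+1.86 + 10^+0.43)
   = 1 / (1 + 72.444 + 2.6915) = 1/76.135 = 0.01313
[CO3²⁻] = α₂ × DIC = 0.01313 × 2.22 = 0.0292 mmol/kg

[CO3²⁻] = 0.0292 mmol/kg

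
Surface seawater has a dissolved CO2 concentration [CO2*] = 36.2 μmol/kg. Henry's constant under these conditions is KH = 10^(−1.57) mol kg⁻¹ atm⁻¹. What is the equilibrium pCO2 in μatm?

KH = 10^(−1.57) = 2.692×10^-2 mol kg⁻¹ atm⁻¹
pCO2 = [CO2*]/KH = 36.2×10^-6 / 2.692×10^-2 = 1.34×10^-3 atm = 1340 μatm

pCO2 = 1340 μatm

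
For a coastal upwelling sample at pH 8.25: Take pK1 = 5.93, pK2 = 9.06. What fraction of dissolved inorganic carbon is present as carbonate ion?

α₂ = 0.134

α₂ = 1 / (1 + [H⁺]/K2 + [H⁺]²/(K1K2)) = 1 / (1 + 10^+0.81 + 10^-1.51)
   = 1 / (1 + 6.4565 + 0.030903) = 1/7.4874 = 0.1336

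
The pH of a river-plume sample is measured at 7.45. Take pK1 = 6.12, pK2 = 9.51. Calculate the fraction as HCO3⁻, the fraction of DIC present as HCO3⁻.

α₁ = 0.947

α₁ = 1 / (1 + [H⁺]/K1 + K2/[H⁺]) = 1 / (1 + 10^-1.33 + 10^-2.06)
   = 1 / (1 + 0.046774 + 0.0087096) = 1/1.0555 = 0.9474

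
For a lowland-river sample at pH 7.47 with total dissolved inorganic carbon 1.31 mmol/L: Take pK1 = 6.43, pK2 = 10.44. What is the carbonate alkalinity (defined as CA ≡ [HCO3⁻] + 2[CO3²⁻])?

CA = 1.20 mmol/L

CA = [HCO3⁻] + 2[CO3²⁻] = (α₁ + 2α₂)·DIC
At pH 7.47: [H⁺]/K1 = 10^-1.04 = 0.091201, K2/[H⁺] = 10^-2.97 = 0.0010715
α₁ = 1/(1 + 0.091201 + 0.0010715) = 1/1.0923 = 0.9155; α₂ = α₁·K2/[H⁺] = 0.0009810
α₁ + 2α₂ = 0.9175
CA = 0.9175 × 1.31 = 1.20 mmol/L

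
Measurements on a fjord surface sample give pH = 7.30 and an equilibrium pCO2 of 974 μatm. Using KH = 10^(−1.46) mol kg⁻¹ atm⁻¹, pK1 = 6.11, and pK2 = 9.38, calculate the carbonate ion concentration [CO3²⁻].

[CO2*] = KH · pCO2 = 10^(−1.46) × 974×10^-6 = 3.377×10^-5 mol/kg
α₀ = 1/(1 + K1/[H⁺] + K1K2/[H⁺]²) = 1/(1 + 10^+1.19 + 10^-0.89) = 0.06018
DIC = [CO2*]/α₀ = 3.377×10^-5 / 0.06018 = 0.5612 mmol/kg
[CO3²⁻] = α₂·DIC; α₂ = 0.007753, so [CO3²⁻] = 0.007753 × 0.5612 = 0.00435 mmol/kg = 4.35 μmol/kg

[CO3²⁻] = 4.35 μmol/kg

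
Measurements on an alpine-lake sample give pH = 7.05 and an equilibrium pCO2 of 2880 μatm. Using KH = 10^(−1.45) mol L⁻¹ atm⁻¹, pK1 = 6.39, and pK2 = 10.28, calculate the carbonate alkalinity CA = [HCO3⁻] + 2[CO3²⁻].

[CO2*] = KH · pCO2 = 10^(−1.45) × 2880×10^-6 = 1.022×10^-4 mol/L
α₀ = 1/(1 + K1/[H⁺] + K1K2/[H⁺]²) = 1/(1 + 10^+0.66 + 10^-2.57) = 0.1794
DIC = [CO2*]/α₀ = 1.022×10^-4 / 0.1794 = 0.5695 mmol/L
CA = (α₁ + 2α₂)·DIC = (0.8201 + 2×0.0004829) × 0.5695 = 0.468 mmol/L

CA = 0.468 mmol/L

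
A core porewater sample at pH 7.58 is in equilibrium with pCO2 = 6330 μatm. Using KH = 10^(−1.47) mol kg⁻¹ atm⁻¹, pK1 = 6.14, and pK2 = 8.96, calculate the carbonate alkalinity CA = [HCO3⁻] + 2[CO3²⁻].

CA = 6.40 mmol/kg

[CO2*] = KH · pCO2 = 10^(−1.47) × 6330×10^-6 = 2.145×10^-4 mol/kg
α₀ = 1/(1 + K1/[H⁺] + K1K2/[H⁺]²) = 1/(1 + 10^+1.44 + 10^+0.06) = 0.03368
DIC = [CO2*]/α₀ = 2.145×10^-4 / 0.03368 = 6.368 mmol/kg
CA = (α₁ + 2α₂)·DIC = (0.9276 + 2×0.03867) × 6.368 = 6.40 mmol/kg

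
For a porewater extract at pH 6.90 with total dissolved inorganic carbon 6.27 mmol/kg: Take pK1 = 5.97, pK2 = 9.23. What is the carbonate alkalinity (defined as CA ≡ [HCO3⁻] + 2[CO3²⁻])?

CA = 5.64 mmol/kg

CA = [HCO3⁻] + 2[CO3²⁻] = (α₁ + 2α₂)·DIC
At pH 6.90: [H⁺]/K1 = 10^-0.93 = 0.11749, K2/[H⁺] = 10^-2.33 = 0.0046774
α₁ = 1/(1 + 0.11749 + 0.0046774) = 1/1.1222 = 0.8911; α₂ = α₁·K2/[H⁺] = 0.004168
α₁ + 2α₂ = 0.8995
CA = 0.8995 × 6.27 = 5.64 mmol/kg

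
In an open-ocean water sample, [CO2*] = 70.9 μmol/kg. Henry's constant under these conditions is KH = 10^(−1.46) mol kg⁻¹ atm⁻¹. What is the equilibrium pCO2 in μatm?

KH = 10^(−1.46) = 3.467×10^-2 mol kg⁻¹ atm⁻¹
pCO2 = [CO2*]/KH = 70.9×10^-6 / 3.467×10^-2 = 2.04×10^-3 atm = 2040 μatm

pCO2 = 2040 μatm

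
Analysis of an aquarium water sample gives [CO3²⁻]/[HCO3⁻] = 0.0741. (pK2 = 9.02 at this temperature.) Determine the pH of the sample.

pH = 7.89

From K2 = [H⁺][CO3²⁻]/[HCO3⁻]:  pH = pK2 + log₁₀([CO3²⁻]/[HCO3⁻])
log₁₀(0.0741) = -1.130
pH = 9.02 + (-1.130) = 7.89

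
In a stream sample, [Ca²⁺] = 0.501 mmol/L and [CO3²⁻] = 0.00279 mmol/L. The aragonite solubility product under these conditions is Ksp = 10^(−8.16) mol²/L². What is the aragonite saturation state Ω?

Ksp = 10^(−8.16) = 6.918×10^-9
Ω = [Ca²⁺][CO3²⁻]/Ksp = (0.501×10^-3)(0.00279×10^-3) / 6.918×10^-9 = 0.202

Ω = 0.202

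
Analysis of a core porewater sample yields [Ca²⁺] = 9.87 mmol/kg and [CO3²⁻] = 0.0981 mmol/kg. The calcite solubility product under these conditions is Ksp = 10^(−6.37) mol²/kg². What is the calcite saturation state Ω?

Ω = 2.27

Ksp = 10^(−6.37) = 4.266×10^-7
Ω = [Ca²⁺][CO3²⁻]/Ksp = (9.87×10^-3)(0.0981×10^-3) / 4.266×10^-7 = 2.27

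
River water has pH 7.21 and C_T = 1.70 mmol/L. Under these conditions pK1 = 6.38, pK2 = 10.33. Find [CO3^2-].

α₂ = 1 / (1 + [H⁺]/K2 + [H⁺]²/(K1K2)) = 1 / (1 + 10^+3.12 + 10^+2.29)
   = 1 / (1 + 1318.3 + 194.98) = 1/1514.2 = 0.0006604
[CO3²⁻] = α₂ × DIC = 0.0006604 × 1.70 = 0.00112 mmol/L = 1.12 μmol/L

[CO3²⁻] = 1.12 μmol/L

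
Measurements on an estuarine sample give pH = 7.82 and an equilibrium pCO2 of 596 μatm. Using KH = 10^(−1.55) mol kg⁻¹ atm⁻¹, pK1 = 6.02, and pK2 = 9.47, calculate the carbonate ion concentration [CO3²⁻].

[CO3²⁻] = 0.0237 mmol/kg

[CO2*] = KH · pCO2 = 10^(−1.55) × 596×10^-6 = 1.680×10^-5 mol/kg
α₀ = 1/(1 + K1/[H⁺] + K1K2/[H⁺]²) = 1/(1 + 10^+1.80 + 10^+0.15) = 0.01527
DIC = [CO2*]/α₀ = 1.680×10^-5 / 0.01527 = 1.100 mmol/kg
[CO3²⁻] = α₂·DIC; α₂ = 0.02156, so [CO3²⁻] = 0.02156 × 1.100 = 0.0237 mmol/kg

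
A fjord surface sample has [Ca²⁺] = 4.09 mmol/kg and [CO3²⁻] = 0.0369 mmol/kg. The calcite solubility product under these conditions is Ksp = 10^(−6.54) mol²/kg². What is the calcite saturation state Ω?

Ω = 0.523

Ksp = 10^(−6.54) = 2.884×10^-7
Ω = [Ca²⁺][CO3²⁻]/Ksp = (4.09×10^-3)(0.0369×10^-3) / 2.884×10^-7 = 0.523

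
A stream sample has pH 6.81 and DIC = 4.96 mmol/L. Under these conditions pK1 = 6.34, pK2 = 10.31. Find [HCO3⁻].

[HCO3⁻] = 3.70 mmol/L

α₁ = 1 / (1 + [H⁺]/K1 + K2/[H⁺]) = 1 / (1 + 10^-0.47 + 10^-3.50)
   = 1 / (1 + 0.33884 + 0.00031623) = 1/1.3392 = 0.7467
[HCO3⁻] = α₁ × DIC = 0.7467 × 4.96 = 3.70 mmol/L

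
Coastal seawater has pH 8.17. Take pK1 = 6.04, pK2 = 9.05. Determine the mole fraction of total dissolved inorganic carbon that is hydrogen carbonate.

α₁ = 1 / (1 + [H⁺]/K1 + K2/[H⁺]) = 1 / (1 + 10^-2.13 + 10^-0.88)
   = 1 / (1 + 0.0074131 + 0.13183) = 1/1.1392 = 0.8778

α₁ = 0.878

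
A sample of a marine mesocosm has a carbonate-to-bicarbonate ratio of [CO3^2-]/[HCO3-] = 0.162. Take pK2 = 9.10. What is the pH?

From K2 = [H⁺][CO3^2-]/[HCO3-]:  pH = pK2 + log₁₀([CO3^2-]/[HCO3-])
log₁₀(0.162) = -0.790
pH = 9.10 + (-0.790) = 8.31

pH = 8.31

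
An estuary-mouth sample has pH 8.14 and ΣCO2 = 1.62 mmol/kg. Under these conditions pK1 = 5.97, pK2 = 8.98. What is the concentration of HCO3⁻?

α₁ = 1 / (1 + [H⁺]/K1 + K2/[H⁺]) = 1 / (1 + 10^-2.17 + 10^-0.84)
   = 1 / (1 + 0.0067608 + 0.14454) = 1/1.1513 = 0.8686
[HCO3⁻] = α₁ × DIC = 0.8686 × 1.62 = 1.41 mmol/kg

[HCO3⁻] = 1.41 mmol/kg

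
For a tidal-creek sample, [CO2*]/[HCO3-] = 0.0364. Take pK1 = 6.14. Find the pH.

pH = 7.58

From K1 = [H⁺][HCO3-]/[CO2*]:  pH = pK1 − log₁₀([CO2*]/[HCO3-])
log₁₀(0.0364) = -1.439
pH = 6.14 − (-1.439) = 7.58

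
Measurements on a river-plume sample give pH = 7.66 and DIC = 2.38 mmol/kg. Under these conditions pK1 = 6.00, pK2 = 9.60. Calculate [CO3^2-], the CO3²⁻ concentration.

α₂ = 1 / (1 + [H⁺]/K2 + [H⁺]²/(K1K2)) = 1 / (1 + 10^+1.94 + 10^+0.28)
   = 1 / (1 + 87.096 + 1.9055) = 1/90.002 = 0.01111
[CO3²⁻] = α₂ × DIC = 0.01111 × 2.38 = 0.0264 mmol/kg

[CO3²⁻] = 0.0264 mmol/kg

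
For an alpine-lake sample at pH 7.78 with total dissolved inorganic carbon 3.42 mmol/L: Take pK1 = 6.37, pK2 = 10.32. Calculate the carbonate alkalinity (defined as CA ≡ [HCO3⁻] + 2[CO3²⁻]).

CA = [HCO3⁻] + 2[CO3²⁻] = (α₁ + 2α₂)·DIC
At pH 7.78: [H⁺]/K1 = 10^-1.41 = 0.038905, K2/[H⁺] = 10^-2.54 = 0.0028840
α₁ = 1/(1 + 0.038905 + 0.0028840) = 1/1.0418 = 0.9599; α₂ = α₁·K2/[H⁺] = 0.002768
α₁ + 2α₂ = 0.9654
CA = 0.9654 × 3.42 = 3.30 mmol/L

CA = 3.30 mmol/L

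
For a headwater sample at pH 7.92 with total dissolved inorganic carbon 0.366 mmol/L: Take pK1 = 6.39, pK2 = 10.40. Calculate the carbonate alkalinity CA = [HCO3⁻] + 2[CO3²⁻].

CA = [HCO3⁻] + 2[CO3²⁻] = (α₁ + 2α₂)·DIC
At pH 7.92: [H⁺]/K1 = 10^-1.53 = 0.029512, K2/[H⁺] = 10^-2.48 = 0.0033113
α₁ = 1/(1 + 0.029512 + 0.0033113) = 1/1.0328 = 0.9682; α₂ = α₁·K2/[H⁺] = 0.003206
α₁ + 2α₂ = 0.9746
CA = 0.9746 × 0.366 = 0.357 mmol/L

CA = 0.357 mmol/L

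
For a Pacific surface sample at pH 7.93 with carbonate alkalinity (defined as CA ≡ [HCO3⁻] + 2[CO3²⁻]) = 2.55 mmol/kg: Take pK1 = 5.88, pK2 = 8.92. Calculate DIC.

DIC = 2.35 mmol/kg

CA = [HCO3⁻] + 2[CO3²⁻] = (α₁ + 2α₂)·DIC
At pH 7.93: [H⁺]/K1 = 10^-2.05 = 0.0089125, K2/[H⁺] = 10^-0.99 = 0.10233
α₁ = 1/(1 + 0.0089125 + 0.10233) = 1/1.1112 = 0.8999; α₂ = α₁·K2/[H⁺] = 0.09209
α₁ + 2α₂ = 1.0841
DIC = CA / (α₁ + 2α₂) = 2.55 / 1.0841 = 2.35 mmol/kg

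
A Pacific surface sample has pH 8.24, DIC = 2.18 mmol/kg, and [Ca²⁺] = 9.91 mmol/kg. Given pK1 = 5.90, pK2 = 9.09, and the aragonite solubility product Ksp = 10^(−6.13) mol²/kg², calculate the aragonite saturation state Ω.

α₂ = 1 / (1 + [H⁺]/K2 + [H⁺]²/(K1K2)) = 1 / (1 + 10^+0.85 + 10^-1.49)
   = 1 / (1 + 7.0795 + 0.032359) = 1/8.1118 = 0.1233
[CO3²⁻] = α₂ × DIC = 0.1233 × 2.18 = 0.2687 mmol/kg
Ksp = 10^(−6.13) = 7.413×10^-7
Ω = [Ca²⁺][CO3²⁻]/Ksp = (9.91×10^-3)(2.687×10^-4) / 7.413×10^-7 = 3.59

Ω = 3.59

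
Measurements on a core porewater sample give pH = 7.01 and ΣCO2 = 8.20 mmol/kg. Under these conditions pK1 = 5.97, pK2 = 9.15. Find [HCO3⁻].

[HCO3⁻] = 7.47 mmol/kg

α₁ = 1 / (1 + [H⁺]/K1 + K2/[H⁺]) = 1 / (1 + 10^-1.04 + 10^-2.14)
   = 1 / (1 + 0.091201 + 0.0072444) = 1/1.0984 = 0.9104
[HCO3⁻] = α₁ × DIC = 0.9104 × 8.20 = 7.47 mmol/kg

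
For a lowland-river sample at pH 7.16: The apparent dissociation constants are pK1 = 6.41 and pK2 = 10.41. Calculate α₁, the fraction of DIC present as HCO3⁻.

α₁ = 0.849

α₁ = 1 / (1 + [H⁺]/K1 + K2/[H⁺]) = 1 / (1 + 10^-0.75 + 10^-3.25)
   = 1 / (1 + 0.17783 + 0.00056234) = 1/1.1784 = 0.8486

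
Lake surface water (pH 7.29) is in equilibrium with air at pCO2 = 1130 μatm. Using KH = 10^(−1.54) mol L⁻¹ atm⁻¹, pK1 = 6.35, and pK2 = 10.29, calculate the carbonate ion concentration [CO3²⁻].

[CO3²⁻] = 0.284 μmol/L

[CO2*] = KH · pCO2 = 10^(−1.54) × 1130×10^-6 = 3.259×10^-5 mol/L
α₀ = 1/(1 + K1/[H⁺] + K1K2/[H⁺]²) = 1/(1 + 10^+0.94 + 10^-2.06) = 0.1029
DIC = [CO2*]/α₀ = 3.259×10^-5 / 0.1029 = 0.3167 mmol/L
[CO3²⁻] = α₂·DIC; α₂ = 0.0008962, so [CO3²⁻] = 0.0008962 × 0.3167 = 0.000284 mmol/L = 0.284 μmol/L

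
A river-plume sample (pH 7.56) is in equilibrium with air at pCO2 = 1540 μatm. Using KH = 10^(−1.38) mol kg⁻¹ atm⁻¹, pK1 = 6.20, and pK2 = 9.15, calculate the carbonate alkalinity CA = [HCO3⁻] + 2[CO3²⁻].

CA = 1.55 mmol/kg

[CO2*] = KH · pCO2 = 10^(−1.38) × 1540×10^-6 = 6.420×10^-5 mol/kg
α₀ = 1/(1 + K1/[H⁺] + K1K2/[H⁺]²) = 1/(1 + 10^+1.36 + 10^-0.23) = 0.04082
DIC = [CO2*]/α₀ = 6.420×10^-5 / 0.04082 = 1.573 mmol/kg
CA = (α₁ + 2α₂)·DIC = (0.9351 + 2×0.02404) × 1.573 = 1.55 mmol/kg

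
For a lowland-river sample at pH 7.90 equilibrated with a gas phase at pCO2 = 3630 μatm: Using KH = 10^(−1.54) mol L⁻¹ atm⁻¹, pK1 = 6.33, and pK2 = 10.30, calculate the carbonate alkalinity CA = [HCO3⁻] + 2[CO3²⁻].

[CO2*] = KH · pCO2 = 10^(−1.54) × 3630×10^-6 = 1.047×10^-4 mol/L
α₀ = 1/(1 + K1/[H⁺] + K1K2/[H⁺]²) = 1/(1 + 10^+1.57 + 10^-0.83) = 0.02611
DIC = [CO2*]/α₀ = 1.047×10^-4 / 0.02611 = 4.010 mmol/L
CA = (α₁ + 2α₂)·DIC = (0.9700 + 2×0.003862) × 4.010 = 3.92 mmol/L

CA = 3.92 mmol/L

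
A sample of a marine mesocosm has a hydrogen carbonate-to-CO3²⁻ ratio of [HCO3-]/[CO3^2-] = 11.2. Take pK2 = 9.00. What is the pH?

pH = 7.95

From K2 = [H⁺][CO3^2-]/[HCO3-]:  pH = pK2 − log₁₀([HCO3-]/[CO3^2-])
log₁₀(11.2) = +1.049
pH = 9.00 − (+1.049) = 7.95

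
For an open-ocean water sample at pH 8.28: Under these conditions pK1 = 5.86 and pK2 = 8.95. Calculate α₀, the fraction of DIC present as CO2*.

α₀ = 1 / (1 + K1/[H⁺] + K1K2/[H⁺]²) = 1 / (1 + 10^+2.42 + 10^+1.75)
   = 1 / (1 + 263.03 + 56.234) = 1/320.26 = 0.003122

α₀ = 0.00312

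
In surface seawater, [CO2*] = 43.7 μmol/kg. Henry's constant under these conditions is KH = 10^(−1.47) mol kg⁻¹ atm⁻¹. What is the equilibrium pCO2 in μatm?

pCO2 = 1290 μatm

KH = 10^(−1.47) = 3.388×10^-2 mol kg⁻¹ atm⁻¹
pCO2 = [CO2*]/KH = 43.7×10^-6 / 3.388×10^-2 = 1.29×10^-3 atm = 1290 μatm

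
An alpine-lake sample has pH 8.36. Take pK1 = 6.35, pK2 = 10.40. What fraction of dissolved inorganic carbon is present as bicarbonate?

α₁ = 1 / (1 + [H⁺]/K1 + K2/[H⁺]) = 1 / (1 + 10^-2.01 + 10^-2.04)
   = 1 / (1 + 0.0097724 + 0.0091201) = 1/1.0189 = 0.9815

α₁ = 0.981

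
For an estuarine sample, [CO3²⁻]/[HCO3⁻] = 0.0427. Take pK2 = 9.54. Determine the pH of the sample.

From K2 = [H⁺][CO3²⁻]/[HCO3⁻]:  pH = pK2 + log₁₀([CO3²⁻]/[HCO3⁻])
log₁₀(0.0427) = -1.370
pH = 9.54 + (-1.370) = 8.17

pH = 8.17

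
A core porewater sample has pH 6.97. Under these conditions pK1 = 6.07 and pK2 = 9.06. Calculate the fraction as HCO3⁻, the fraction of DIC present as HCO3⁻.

α₁ = 1 / (1 + [H⁺]/K1 + K2/[H⁺]) = 1 / (1 + 10^-0.90 + 10^-2.09)
   = 1 / (1 + 0.12589 + 0.0081283) = 1/1.1340 = 0.8818

α₁ = 0.882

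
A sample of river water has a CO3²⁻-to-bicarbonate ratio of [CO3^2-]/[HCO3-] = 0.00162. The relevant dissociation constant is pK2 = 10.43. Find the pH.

From K2 = [H⁺][CO3^2-]/[HCO3-]:  pH = pK2 + log₁₀([CO3^2-]/[HCO3-])
log₁₀(0.00162) = -2.790
pH = 10.43 + (-2.790) = 7.64

pH = 7.64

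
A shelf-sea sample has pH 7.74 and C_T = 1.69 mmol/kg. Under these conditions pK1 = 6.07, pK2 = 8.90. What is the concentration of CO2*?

α₀ = 1 / (1 + K1/[H⁺] + K1K2/[H⁺]²) = 1 / (1 + 10^+1.67 + 10^+0.51)
   = 1 / (1 + 46.774 + 3.2359) = 1/51.009 = 0.01960
[CO2*] = α₀ × DIC = 0.01960 × 1.69 = 0.0331 mmol/kg

[CO2*] = 0.0331 mmol/kg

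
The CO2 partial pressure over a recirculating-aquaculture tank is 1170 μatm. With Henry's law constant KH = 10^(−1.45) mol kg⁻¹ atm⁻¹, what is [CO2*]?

[CO2*] = 41.5 μmol/kg

KH = 10^(−1.45) = 3.548×10^-2 mol kg⁻¹ atm⁻¹
[CO2*] = KH · pCO2 = 3.548×10^-2 × 1170×10^-6 atm = 4.15×10^-5 mol/kg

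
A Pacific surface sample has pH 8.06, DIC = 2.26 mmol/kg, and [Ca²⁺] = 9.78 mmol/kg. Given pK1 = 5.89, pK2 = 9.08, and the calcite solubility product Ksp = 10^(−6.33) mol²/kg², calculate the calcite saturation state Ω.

Ω = 4.09

α₂ = 1 / (1 + [H⁺]/K2 + [H⁺]²/(K1K2)) = 1 / (1 + 10^+1.02 + 10^-1.15)
   = 1 / (1 + 10.471 + 0.070795) = 1/11.542 = 0.08664
[CO3²⁻] = α₂ × DIC = 0.08664 × 2.26 = 0.1958 mmol/kg
Ksp = 10^(−6.33) = 4.677×10^-7
Ω = [Ca²⁺][CO3²⁻]/Ksp = (9.78×10^-3)(1.958×10^-4) / 4.677×10^-7 = 4.09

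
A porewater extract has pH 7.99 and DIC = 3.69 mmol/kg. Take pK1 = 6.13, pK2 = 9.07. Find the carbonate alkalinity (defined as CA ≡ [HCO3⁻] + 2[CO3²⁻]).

CA = [HCO3⁻] + 2[CO3²⁻] = (α₁ + 2α₂)·DIC
At pH 7.99: [H⁺]/K1 = 10^-1.86 = 0.013804, K2/[H⁺] = 10^-1.08 = 0.083176
α₁ = 1/(1 + 0.013804 + 0.083176) = 1/1.0970 = 0.9116; α₂ = α₁·K2/[H⁺] = 0.07582
α₁ + 2α₂ = 1.0632
CA = 1.0632 × 3.69 = 3.92 mmol/kg

CA = 3.92 mmol/kg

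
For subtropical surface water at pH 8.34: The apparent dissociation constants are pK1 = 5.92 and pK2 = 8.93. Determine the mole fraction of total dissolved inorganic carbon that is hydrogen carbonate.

α₁ = 1 / (1 + [H⁺]/K1 + K2/[H⁺]) = 1 / (1 + 10^-2.42 + 10^-0.59)
   = 1 / (1 + 0.0038019 + 0.25704) = 1/1.2608 = 0.7931

α₁ = 0.793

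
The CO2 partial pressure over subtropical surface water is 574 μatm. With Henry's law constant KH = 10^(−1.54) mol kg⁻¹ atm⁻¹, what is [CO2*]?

KH = 10^(−1.54) = 2.884×10^-2 mol kg⁻¹ atm⁻¹
[CO2*] = KH · pCO2 = 2.884×10^-2 × 574×10^-6 atm = 1.66×10^-5 mol/kg

[CO2*] = 16.6 μmol/kg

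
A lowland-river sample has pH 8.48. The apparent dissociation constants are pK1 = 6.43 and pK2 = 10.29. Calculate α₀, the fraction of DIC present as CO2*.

α₀ = 0.00870

α₀ = 1 / (1 + K1/[H⁺] + K1K2/[H⁺]²) = 1 / (1 + 10^+2.05 + 10^+0.24)
   = 1 / (1 + 112.20 + 1.7378) = 1/114.94 = 0.008700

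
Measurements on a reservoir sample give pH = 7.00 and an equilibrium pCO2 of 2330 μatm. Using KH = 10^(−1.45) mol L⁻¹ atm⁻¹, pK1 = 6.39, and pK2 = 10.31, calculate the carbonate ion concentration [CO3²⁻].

[CO3²⁻] = 0.165 μmol/L

[CO2*] = KH · pCO2 = 10^(−1.45) × 2330×10^-6 = 8.267×10^-5 mol/L
α₀ = 1/(1 + K1/[H⁺] + K1K2/[H⁺]²) = 1/(1 + 10^+0.61 + 10^-2.70) = 0.1970
DIC = [CO2*]/α₀ = 8.267×10^-5 / 0.1970 = 0.4196 mmol/L
[CO3²⁻] = α₂·DIC; α₂ = 0.0003931, so [CO3²⁻] = 0.0003931 × 0.4196 = 0.000165 mmol/L = 0.165 μmol/L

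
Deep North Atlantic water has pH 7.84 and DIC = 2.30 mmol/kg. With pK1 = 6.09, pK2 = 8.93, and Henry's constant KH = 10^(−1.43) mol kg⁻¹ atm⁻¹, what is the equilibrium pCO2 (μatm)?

pCO2 = 1000 μatm

α₀ = 1 / (1 + K1/[H⁺] + K1K2/[H⁺]²) = 1 / (1 + 10^+1.75 + 10^+0.66)
   = 1 / (1 + 56.234 + 4.5709) = 1/61.805 = 0.01618
[CO2*] = α₀ × DIC = 0.01618 × 2.30 = 0.03721 mmol/kg
pCO2 = [CO2*]/KH = 3.721×10^-5 / 3.715×10^-2 = 1000 μatm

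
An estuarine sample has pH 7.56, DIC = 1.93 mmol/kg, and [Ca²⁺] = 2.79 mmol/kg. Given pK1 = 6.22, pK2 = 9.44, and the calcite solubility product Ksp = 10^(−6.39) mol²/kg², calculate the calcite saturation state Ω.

Ω = 0.165

α₂ = 1 / (1 + [H⁺]/K2 + [H⁺]²/(K1K2)) = 1 / (1 + 10^+1.88 + 10^+0.54)
   = 1 / (1 + 75.858 + 3.4674) = 1/80.325 = 0.01245
[CO3²⁻] = α₂ × DIC = 0.01245 × 1.93 = 0.02403 mmol/kg
Ksp = 10^(−6.39) = 4.074×10^-7
Ω = [Ca²⁺][CO3²⁻]/Ksp = (2.79×10^-3)(2.403×10^-5) / 4.074×10^-7 = 0.165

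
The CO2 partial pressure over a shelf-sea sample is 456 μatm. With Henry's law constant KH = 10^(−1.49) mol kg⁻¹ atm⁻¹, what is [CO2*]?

[CO2*] = 14.8 μmol/kg

KH = 10^(−1.49) = 3.236×10^-2 mol kg⁻¹ atm⁻¹
[CO2*] = KH · pCO2 = 3.236×10^-2 × 456×10^-6 atm = 1.48×10^-5 mol/kg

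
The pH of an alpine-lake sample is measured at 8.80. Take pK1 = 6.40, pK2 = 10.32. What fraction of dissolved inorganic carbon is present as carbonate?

α₂ = 1 / (1 + [H⁺]/K2 + [H⁺]²/(K1K2)) = 1 / (1 + 10^+1.52 + 10^-0.88)
   = 1 / (1 + 33.113 + 0.13183) = 1/34.245 = 0.02920

α₂ = 0.0292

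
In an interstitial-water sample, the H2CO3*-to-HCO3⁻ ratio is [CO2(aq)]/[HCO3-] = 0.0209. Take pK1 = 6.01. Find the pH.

pH = 7.69

From K1 = [H⁺][HCO3-]/[CO2(aq)]:  pH = pK1 − log₁₀([CO2(aq)]/[HCO3-])
log₁₀(0.0209) = -1.680
pH = 6.01 − (-1.680) = 7.69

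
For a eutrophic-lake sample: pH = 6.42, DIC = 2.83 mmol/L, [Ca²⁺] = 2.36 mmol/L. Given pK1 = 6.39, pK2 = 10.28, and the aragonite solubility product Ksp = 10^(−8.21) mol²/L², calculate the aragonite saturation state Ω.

α₂ = 1 / (1 + [H⁺]/K2 + [H⁺]²/(K1K2)) = 1 / (1 + 10^+3.86 + 10^+3.83)
   = 1 / (1 + 7244.4 + 6760.8) = 1/1.4006×10^4 = 7.140×10^-5
[CO3²⁻] = α₂ × DIC = 7.140×10^-5 × 2.83 = 0.0002021 mmol/L = 0.2021 μmol/L
Ksp = 10^(−8.21) = 6.166×10^-9
Ω = [Ca²⁺][CO3²⁻]/Ksp = (2.36×10^-3)(2.021×10^-7) / 6.166×10^-9 = 0.0773

Ω = 0.0773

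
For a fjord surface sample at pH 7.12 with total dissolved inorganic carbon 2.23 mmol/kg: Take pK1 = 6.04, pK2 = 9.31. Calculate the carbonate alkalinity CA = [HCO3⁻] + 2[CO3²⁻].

CA = 2.07 mmol/kg

CA = [HCO3⁻] + 2[CO3²⁻] = (α₁ + 2α₂)·DIC
At pH 7.12: [H⁺]/K1 = 10^-1.08 = 0.083176, K2/[H⁺] = 10^-2.19 = 0.0064565
α₁ = 1/(1 + 0.083176 + 0.0064565) = 1/1.0896 = 0.9177; α₂ = α₁·K2/[H⁺] = 0.005925
α₁ + 2α₂ = 0.9296
CA = 0.9296 × 2.23 = 2.07 mmol/kg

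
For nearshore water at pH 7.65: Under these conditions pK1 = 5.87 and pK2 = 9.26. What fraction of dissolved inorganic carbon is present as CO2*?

α₀ = 1 / (1 + K1/[H⁺] + K1K2/[H⁺]²) = 1 / (1 + 10^+1.78 + 10^+0.17)
   = 1 / (1 + 60.256 + 1.4791) = 1/62.735 = 0.01594

α₀ = 0.0159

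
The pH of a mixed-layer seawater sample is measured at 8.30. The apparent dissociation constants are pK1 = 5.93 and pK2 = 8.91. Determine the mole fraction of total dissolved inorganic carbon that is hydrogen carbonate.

α₁ = 1 / (1 + [H⁺]/K1 + K2/[H⁺]) = 1 / (1 + 10^-2.37 + 10^-0.61)
   = 1 / (1 + 0.0042658 + 0.24547) = 1/1.2497 = 0.8002

α₁ = 0.800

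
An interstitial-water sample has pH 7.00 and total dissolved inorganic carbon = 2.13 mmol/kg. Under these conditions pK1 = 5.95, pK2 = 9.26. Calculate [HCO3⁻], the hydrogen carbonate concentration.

[HCO3⁻] = 1.95 mmol/kg

α₁ = 1 / (1 + [H⁺]/K1 + K2/[H⁺]) = 1 / (1 + 10^-1.05 + 10^-2.26)
   = 1 / (1 + 0.089125 + 0.0054954) = 1/1.0946 = 0.9136
[HCO3⁻] = α₁ × DIC = 0.9136 × 2.13 = 1.95 mmol/kg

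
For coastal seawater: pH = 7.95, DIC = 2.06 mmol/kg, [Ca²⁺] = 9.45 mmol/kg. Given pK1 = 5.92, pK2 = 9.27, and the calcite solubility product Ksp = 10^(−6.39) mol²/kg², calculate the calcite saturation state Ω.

Ω = 2.16

α₂ = 1 / (1 + [H⁺]/K2 + [H⁺]²/(K1K2)) = 1 / (1 + 10^+1.32 + 10^-0.71)
   = 1 / (1 + 20.893 + 0.19498) = 1/22.088 = 0.04527
[CO3²⁻] = α₂ × DIC = 0.04527 × 2.06 = 0.09326 mmol/kg
Ksp = 10^(−6.39) = 4.074×10^-7
Ω = [Ca²⁺][CO3²⁻]/Ksp = (9.45×10^-3)(9.326×10^-5) / 4.074×10^-7 = 2.16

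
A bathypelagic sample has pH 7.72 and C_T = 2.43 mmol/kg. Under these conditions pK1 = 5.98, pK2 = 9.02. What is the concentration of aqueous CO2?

α₀ = 1 / (1 + K1/[H⁺] + K1K2/[H⁺]²) = 1 / (1 + 10^+1.74 + 10^+0.44)
   = 1 / (1 + 54.954 + 2.7542) = 1/58.708 = 0.01703
[CO2*] = α₀ × DIC = 0.01703 × 2.43 = 0.0414 mmol/kg

[CO2*] = 0.0414 mmol/kg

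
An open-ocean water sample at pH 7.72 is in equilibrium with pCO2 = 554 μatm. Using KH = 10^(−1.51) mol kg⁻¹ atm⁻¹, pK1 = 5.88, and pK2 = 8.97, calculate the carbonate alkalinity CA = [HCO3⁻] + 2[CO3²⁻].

[CO2*] = KH · pCO2 = 10^(−1.51) × 554×10^-6 = 1.712×10^-5 mol/kg
α₀ = 1/(1 + K1/[H⁺] + K1K2/[H⁺]²) = 1/(1 + 10^+1.84 + 10^+0.59) = 0.01350
DIC = [CO2*]/α₀ = 1.712×10^-5 / 0.01350 = 1.268 mmol/kg
CA = (α₁ + 2α₂)·DIC = (0.9340 + 2×0.05252) × 1.268 = 1.32 mmol/kg

CA = 1.32 mmol/kg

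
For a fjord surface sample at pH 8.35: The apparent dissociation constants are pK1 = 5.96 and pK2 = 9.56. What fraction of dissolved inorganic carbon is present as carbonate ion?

α₂ = 0.0579

α₂ = 1 / (1 + [H⁺]/K2 + [H⁺]²/(K1K2)) = 1 / (1 + 10^+1.21 + 10^-1.18)
   = 1 / (1 + 16.218 + 0.066069) = 1/17.284 = 0.05786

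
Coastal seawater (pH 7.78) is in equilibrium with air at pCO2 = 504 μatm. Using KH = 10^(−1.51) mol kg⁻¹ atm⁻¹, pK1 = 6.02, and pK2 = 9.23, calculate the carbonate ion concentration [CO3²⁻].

[CO3²⁻] = 0.0318 mmol/kg

[CO2*] = KH · pCO2 = 10^(−1.51) × 504×10^-6 = 1.558×10^-5 mol/kg
α₀ = 1/(1 + K1/[H⁺] + K1K2/[H⁺]²) = 1/(1 + 10^+1.76 + 10^+0.31) = 0.01651
DIC = [CO2*]/α₀ = 1.558×10^-5 / 0.01651 = 0.9436 mmol/kg
[CO3²⁻] = α₂·DIC; α₂ = 0.03370, so [CO3²⁻] = 0.03370 × 0.9436 = 0.0318 mmol/kg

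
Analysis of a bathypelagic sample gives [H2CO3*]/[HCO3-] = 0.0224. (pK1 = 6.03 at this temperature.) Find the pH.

From K1 = [H⁺][HCO3-]/[H2CO3*]:  pH = pK1 − log₁₀([H2CO3*]/[HCO3-])
log₁₀(0.0224) = -1.650
pH = 6.03 − (-1.650) = 7.68

pH = 7.68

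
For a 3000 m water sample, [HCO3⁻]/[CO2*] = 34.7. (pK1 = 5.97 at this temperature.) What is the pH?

pH = 7.51

From K1 = [H⁺][HCO3⁻]/[CO2*]:  pH = pK1 + log₁₀([HCO3⁻]/[CO2*])
log₁₀(34.7) = +1.540
pH = 5.97 + (+1.540) = 7.51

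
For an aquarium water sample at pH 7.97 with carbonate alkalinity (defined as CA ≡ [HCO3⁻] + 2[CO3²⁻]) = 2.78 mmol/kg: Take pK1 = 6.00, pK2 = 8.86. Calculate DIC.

CA = [HCO3⁻] + 2[CO3²⁻] = (α₁ + 2α₂)·DIC
At pH 7.97: [H⁺]/K1 = 10^-1.97 = 0.010715, K2/[H⁺] = 10^-0.89 = 0.12882
α₁ = 1/(1 + 0.010715 + 0.12882) = 1/1.1395 = 0.8775; α₂ = α₁·K2/[H⁺] = 0.1130
α₁ + 2α₂ = 1.1036
DIC = CA / (α₁ + 2α₂) = 2.78 / 1.1036 = 2.52 mmol/kg

DIC = 2.52 mmol/kg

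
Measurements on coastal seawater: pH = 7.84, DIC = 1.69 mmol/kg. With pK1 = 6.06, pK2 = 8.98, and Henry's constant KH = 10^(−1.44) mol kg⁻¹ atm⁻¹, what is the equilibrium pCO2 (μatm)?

α₀ = 1 / (1 + K1/[H⁺] + K1K2/[H⁺]²) = 1 / (1 + 10^+1.78 + 10^+0.64)
   = 1 / (1 + 60.256 + 4.3652) = 1/65.621 = 0.01524
[CO2*] = α₀ × DIC = 0.01524 × 1.69 = 0.02575 mmol/kg
pCO2 = [CO2*]/KH = 2.575×10^-5 / 3.631×10^-2 = 709 μatm

pCO2 = 709 μatm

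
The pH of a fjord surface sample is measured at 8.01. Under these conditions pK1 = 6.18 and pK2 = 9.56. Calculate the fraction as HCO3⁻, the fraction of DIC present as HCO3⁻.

α₁ = 1 / (1 + [H⁺]/K1 + K2/[H⁺]) = 1 / (1 + 10^-1.83 + 10^-1.55)
   = 1 / (1 + 0.014791 + 0.028184) = 1/1.0430 = 0.9588

α₁ = 0.959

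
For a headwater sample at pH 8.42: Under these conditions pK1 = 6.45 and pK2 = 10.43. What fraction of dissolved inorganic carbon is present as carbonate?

α₂ = 1 / (1 + [H⁺]/K2 + [H⁺]²/(K1K2)) = 1 / (1 + 10^+2.01 + 10^+0.04)
   = 1 / (1 + 102.33 + 1.0965) = 1/104.43 = 0.009576

α₂ = 0.00958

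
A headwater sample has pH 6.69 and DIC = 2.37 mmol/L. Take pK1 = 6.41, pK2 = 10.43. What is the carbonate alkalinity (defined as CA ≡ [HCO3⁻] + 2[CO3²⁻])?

CA = [HCO3⁻] + 2[CO3²⁻] = (α₁ + 2α₂)·DIC
At pH 6.69: [H⁺]/K1 = 10^-0.28 = 0.52481, K2/[H⁺] = 10^-3.74 = 0.00018197
α₁ = 1/(1 + 0.52481 + 0.00018197) = 1/1.5250 = 0.6557; α₂ = α₁·K2/[H⁺] = 0.0001193
α₁ + 2α₂ = 0.6560
CA = 0.6560 × 2.37 = 1.55 mmol/L

CA = 1.55 mmol/L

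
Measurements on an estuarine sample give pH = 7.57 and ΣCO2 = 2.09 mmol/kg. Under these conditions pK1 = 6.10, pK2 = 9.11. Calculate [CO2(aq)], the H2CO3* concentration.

α₀ = 1 / (1 + K1/[H⁺] + K1K2/[H⁺]²) = 1 / (1 + 10^+1.47 + 10^-0.07)
   = 1 / (1 + 29.512 + 0.85114) = 1/31.363 = 0.03188
[CO2*] = α₀ × DIC = 0.03188 × 2.09 = 0.0666 mmol/kg

[CO2*] = 0.0666 mmol/kg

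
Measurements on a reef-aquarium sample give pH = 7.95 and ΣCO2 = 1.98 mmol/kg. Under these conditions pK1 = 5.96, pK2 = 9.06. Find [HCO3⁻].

α₁ = 1 / (1 + [H⁺]/K1 + K2/[H⁺]) = 1 / (1 + 10^-1.99 + 10^-1.11)
   = 1 / (1 + 0.010233 + 0.077625) = 1/1.0879 = 0.9192
[HCO3⁻] = α₁ × DIC = 0.9192 × 1.98 = 1.82 mmol/kg

[HCO3⁻] = 1.82 mmol/kg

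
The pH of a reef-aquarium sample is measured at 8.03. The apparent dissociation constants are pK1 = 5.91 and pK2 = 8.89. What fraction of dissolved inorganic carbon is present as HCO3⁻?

α₁ = 1 / (1 + [H⁺]/K1 + K2/[H⁺]) = 1 / (1 + 10^-2.12 + 10^-0.86)
   = 1 / (1 + 0.0075858 + 0.13804) = 1/1.1456 = 0.8729

α₁ = 0.873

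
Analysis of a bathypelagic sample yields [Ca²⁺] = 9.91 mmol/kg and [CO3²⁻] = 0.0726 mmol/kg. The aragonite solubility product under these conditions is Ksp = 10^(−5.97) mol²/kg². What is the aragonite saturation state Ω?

Ksp = 10^(−5.97) = 1.072×10^-6
Ω = [Ca²⁺][CO3²⁻]/Ksp = (9.91×10^-3)(0.0726×10^-3) / 1.072×10^-6 = 0.671

Ω = 0.671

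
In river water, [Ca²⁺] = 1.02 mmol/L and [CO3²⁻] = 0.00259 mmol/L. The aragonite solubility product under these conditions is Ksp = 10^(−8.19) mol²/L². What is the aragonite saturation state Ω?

Ksp = 10^(−8.19) = 6.457×10^-9
Ω = [Ca²⁺][CO3²⁻]/Ksp = (1.02×10^-3)(0.00259×10^-3) / 6.457×10^-9 = 0.409

Ω = 0.409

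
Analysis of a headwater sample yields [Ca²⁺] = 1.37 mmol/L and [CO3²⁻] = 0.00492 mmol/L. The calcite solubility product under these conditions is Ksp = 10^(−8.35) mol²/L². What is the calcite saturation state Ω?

Ksp = 10^(−8.35) = 4.467×10^-9
Ω = [Ca²⁺][CO3²⁻]/Ksp = (1.37×10^-3)(0.00492×10^-3) / 4.467×10^-9 = 1.51

Ω = 1.51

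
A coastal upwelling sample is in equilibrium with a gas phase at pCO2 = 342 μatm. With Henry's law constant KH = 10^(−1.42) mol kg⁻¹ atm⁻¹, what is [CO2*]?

KH = 10^(−1.42) = 3.802×10^-2 mol kg⁻¹ atm⁻¹
[CO2*] = KH · pCO2 = 3.802×10^-2 × 342×10^-6 atm = 1.30×10^-5 mol/kg

[CO2*] = 13.0 μmol/kg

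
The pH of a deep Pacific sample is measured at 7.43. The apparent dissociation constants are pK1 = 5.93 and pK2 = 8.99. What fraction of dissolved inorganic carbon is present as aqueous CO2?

α₀ = 0.0299

α₀ = 1 / (1 + K1/[H⁺] + K1K2/[H⁺]²) = 1 / (1 + 10^+1.50 + 10^-0.06)
   = 1 / (1 + 31.623 + 0.87096) = 1/33.494 = 0.02986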